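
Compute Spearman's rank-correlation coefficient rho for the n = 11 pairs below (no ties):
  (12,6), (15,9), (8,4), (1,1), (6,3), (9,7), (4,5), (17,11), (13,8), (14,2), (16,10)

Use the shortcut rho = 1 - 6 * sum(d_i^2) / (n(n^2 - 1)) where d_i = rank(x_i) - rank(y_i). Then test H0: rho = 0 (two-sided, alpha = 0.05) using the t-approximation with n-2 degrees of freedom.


Step 1: Rank x and y separately (midranks; no ties here).
rank(x): 12->6, 15->9, 8->4, 1->1, 6->3, 9->5, 4->2, 17->11, 13->7, 14->8, 16->10
rank(y): 6->6, 9->9, 4->4, 1->1, 3->3, 7->7, 5->5, 11->11, 8->8, 2->2, 10->10
Step 2: d_i = R_x(i) - R_y(i); compute d_i^2.
  (6-6)^2=0, (9-9)^2=0, (4-4)^2=0, (1-1)^2=0, (3-3)^2=0, (5-7)^2=4, (2-5)^2=9, (11-11)^2=0, (7-8)^2=1, (8-2)^2=36, (10-10)^2=0
sum(d^2) = 50.
Step 3: rho = 1 - 6*50 / (11*(11^2 - 1)) = 1 - 300/1320 = 0.772727.
Step 4: Under H0, t = rho * sqrt((n-2)/(1-rho^2)) = 3.6522 ~ t(9).
Step 5: Two-sided p-value from the t-distribution with 9 df = 0.005299.
Step 6: alpha = 0.05. reject H0.

rho = 0.7727, p = 0.005299, reject H0 at alpha = 0.05.


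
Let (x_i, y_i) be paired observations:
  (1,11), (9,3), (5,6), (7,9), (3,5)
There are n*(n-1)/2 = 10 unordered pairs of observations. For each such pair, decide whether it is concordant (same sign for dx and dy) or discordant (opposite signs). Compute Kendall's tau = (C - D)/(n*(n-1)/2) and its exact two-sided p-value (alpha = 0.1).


Step 1: Enumerate the 10 unordered pairs (i,j) with i<j and classify each by sign(x_j-x_i) * sign(y_j-y_i).
  (1,2):dx=+8,dy=-8->D; (1,3):dx=+4,dy=-5->D; (1,4):dx=+6,dy=-2->D; (1,5):dx=+2,dy=-6->D
  (2,3):dx=-4,dy=+3->D; (2,4):dx=-2,dy=+6->D; (2,5):dx=-6,dy=+2->D; (3,4):dx=+2,dy=+3->C
  (3,5):dx=-2,dy=-1->C; (4,5):dx=-4,dy=-4->C
Step 2: C = 3, D = 7, total pairs = 10.
Step 3: tau = (C - D)/(n(n-1)/2) = (3 - 7)/10 = -0.400000.
Step 4: Exact two-sided p-value (enumerate n! = 120 permutations of y under H0): p = 0.483333.
Step 5: alpha = 0.1. fail to reject H0.

tau_b = -0.4000 (C=3, D=7), p = 0.483333, fail to reject H0.


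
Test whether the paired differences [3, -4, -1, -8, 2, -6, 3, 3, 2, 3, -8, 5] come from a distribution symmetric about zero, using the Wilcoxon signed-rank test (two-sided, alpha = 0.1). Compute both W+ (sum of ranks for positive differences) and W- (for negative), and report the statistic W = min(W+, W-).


Step 1: Drop any zero differences (none here) and take |d_i|.
|d| = [3, 4, 1, 8, 2, 6, 3, 3, 2, 3, 8, 5]
Step 2: Midrank |d_i| (ties get averaged ranks).
ranks: |3|->5.5, |4|->8, |1|->1, |8|->11.5, |2|->2.5, |6|->10, |3|->5.5, |3|->5.5, |2|->2.5, |3|->5.5, |8|->11.5, |5|->9
Step 3: Attach original signs; sum ranks with positive sign and with negative sign.
W+ = 5.5 + 2.5 + 5.5 + 5.5 + 2.5 + 5.5 + 9 = 36
W- = 8 + 1 + 11.5 + 10 + 11.5 = 42
(Check: W+ + W- = 78 should equal n(n+1)/2 = 78.)
Step 4: Test statistic W = min(W+, W-) = 36.
Step 5: Ties in |d|, so use the tie-corrected normal approximation.
        E[W] = n(n+1)/4 = 12*13/4 = 39.
        Tie groups: |d|=2 (t=2), |d|=3 (t=4), |d|=8 (t=2); sum(t^3 - t) = 72.
        Var[W] = n(n+1)(2n+1)/24 - sum(t^3-t)/48 = 3900/24 - 72/48 = 161.
        z = (W - E[W]) / sqrt(Var[W]) = (36 - 39) / 12.6886 = -0.2364.
        Two-sided p = 2*Phi(z) = 0.813097.
Step 6: alpha = 0.1. fail to reject H0.

W+ = 36, W- = 42, W = min = 36, p = 0.813097, fail to reject H0.


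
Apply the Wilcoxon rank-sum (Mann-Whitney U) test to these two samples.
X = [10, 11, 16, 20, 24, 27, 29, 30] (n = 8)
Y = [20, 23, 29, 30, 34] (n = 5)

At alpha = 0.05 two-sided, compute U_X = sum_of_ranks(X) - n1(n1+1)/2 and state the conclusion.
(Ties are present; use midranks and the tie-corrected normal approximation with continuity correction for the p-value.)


Step 1: Combine and sort all 13 observations; assign midranks.
sorted (value, group): (10,X), (11,X), (16,X), (20,X), (20,Y), (23,Y), (24,X), (27,X), (29,X), (29,Y), (30,X), (30,Y), (34,Y)
ranks: 10->1, 11->2, 16->3, 20->4.5, 20->4.5, 23->6, 24->7, 27->8, 29->9.5, 29->9.5, 30->11.5, 30->11.5, 34->13
Step 2: Rank sum for X: R1 = 1 + 2 + 3 + 4.5 + 7 + 8 + 9.5 + 11.5 = 46.5.
Step 3: U_X = R1 - n1(n1+1)/2 = 46.5 - 8*9/2 = 46.5 - 36 = 10.5.
       U_Y = n1*n2 - U_X = 40 - 10.5 = 29.5.
Step 4: Ties are present, so use the tie-corrected normal approximation (with continuity correction) for the p-value.
Step 5: p-value = 0.185859; compare to alpha = 0.05. fail to reject H0.

U_X = 10.5, p = 0.185859, fail to reject H0 at alpha = 0.05.


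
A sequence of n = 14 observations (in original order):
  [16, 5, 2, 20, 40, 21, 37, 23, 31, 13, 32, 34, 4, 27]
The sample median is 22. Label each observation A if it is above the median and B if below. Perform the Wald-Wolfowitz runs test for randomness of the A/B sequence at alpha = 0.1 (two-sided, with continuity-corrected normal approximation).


Step 1: Compute median = 22; label A = above, B = below.
Labels in order: BBBBABAAABAABA  (n_A = 7, n_B = 7)
Step 2: Count runs R = 8.
Step 3: Under H0 (random ordering), E[R] = 2*n_A*n_B/(n_A+n_B) + 1 = 2*7*7/14 + 1 = 8.0000.
        Var[R] = 2*n_A*n_B*(2*n_A*n_B - n_A - n_B) / ((n_A+n_B)^2 * (n_A+n_B-1)) = 8232/2548 = 3.2308.
        SD[R] = 1.7974.
Step 4: R = E[R], so z = 0 with no continuity correction.
Step 5: Two-sided p-value via normal approximation = 2*(1 - Phi(|z|)) = 1.000000.
Step 6: alpha = 0.1. fail to reject H0.

R = 8, z = 0.0000, p = 1.000000, fail to reject H0.


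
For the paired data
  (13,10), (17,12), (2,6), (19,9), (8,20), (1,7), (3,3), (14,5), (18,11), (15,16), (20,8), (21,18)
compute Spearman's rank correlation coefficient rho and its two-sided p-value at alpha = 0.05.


Step 1: Rank x and y separately (midranks; no ties here).
rank(x): 13->5, 17->8, 2->2, 19->10, 8->4, 1->1, 3->3, 14->6, 18->9, 15->7, 20->11, 21->12
rank(y): 10->7, 12->9, 6->3, 9->6, 20->12, 7->4, 3->1, 5->2, 11->8, 16->10, 8->5, 18->11
Step 2: d_i = R_x(i) - R_y(i); compute d_i^2.
  (5-7)^2=4, (8-9)^2=1, (2-3)^2=1, (10-6)^2=16, (4-12)^2=64, (1-4)^2=9, (3-1)^2=4, (6-2)^2=16, (9-8)^2=1, (7-10)^2=9, (11-5)^2=36, (12-11)^2=1
sum(d^2) = 162.
Step 3: rho = 1 - 6*162 / (12*(12^2 - 1)) = 1 - 972/1716 = 0.433566.
Step 4: Under H0, t = rho * sqrt((n-2)/(1-rho^2)) = 1.5215 ~ t(10).
Step 5: Two-sided p-value from the t-distribution with 10 df = 0.159106.
Step 6: alpha = 0.05. fail to reject H0.

rho = 0.4336, p = 0.159106, fail to reject H0 at alpha = 0.05.


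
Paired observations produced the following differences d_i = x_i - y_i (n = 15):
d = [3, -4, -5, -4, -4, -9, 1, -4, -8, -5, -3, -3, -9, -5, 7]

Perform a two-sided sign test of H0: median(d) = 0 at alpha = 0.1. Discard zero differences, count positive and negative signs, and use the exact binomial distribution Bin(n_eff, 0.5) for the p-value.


Step 1: Discard zero differences. Original n = 15; n_eff = number of nonzero differences = 15.
Nonzero differences (with sign): +3, -4, -5, -4, -4, -9, +1, -4, -8, -5, -3, -3, -9, -5, +7
Step 2: Count signs: positive = 3, negative = 12.
Step 3: Under H0: P(positive) = 0.5, so the number of positives S ~ Bin(15, 0.5).
Step 4: Two-sided exact p-value = sum of Bin(15,0.5) probabilities at or below the observed probability = 0.035156.
Step 5: alpha = 0.1. reject H0.

n_eff = 15, pos = 3, neg = 12, p = 0.035156, reject H0.


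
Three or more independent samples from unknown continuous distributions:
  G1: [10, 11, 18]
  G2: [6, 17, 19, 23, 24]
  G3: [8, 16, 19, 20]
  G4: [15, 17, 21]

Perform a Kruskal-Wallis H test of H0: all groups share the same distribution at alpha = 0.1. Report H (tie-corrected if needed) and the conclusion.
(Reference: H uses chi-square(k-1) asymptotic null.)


Step 1: Combine all N = 15 observations and assign midranks.
sorted (value, group, rank): (6,G2,1), (8,G3,2), (10,G1,3), (11,G1,4), (15,G4,5), (16,G3,6), (17,G2,7.5), (17,G4,7.5), (18,G1,9), (19,G2,10.5), (19,G3,10.5), (20,G3,12), (21,G4,13), (23,G2,14), (24,G2,15)
Step 2: Sum ranks within each group.
R_1 = 16 (n_1 = 3)
R_2 = 48 (n_2 = 5)
R_3 = 30.5 (n_3 = 4)
R_4 = 25.5 (n_4 = 3)
Step 3: H = 12/(N(N+1)) * sum(R_i^2/n_i) - 3(N+1)
     = 12/(15*16) * (16^2/3 + 48^2/5 + 30.5^2/4 + 25.5^2/3) - 3*16
     = 0.050000 * 995.446 - 48
     = 1.772292.
Step 4: Ties present; correction factor C = 1 - 12/(15^3 - 15) = 0.996429. Corrected H = 1.772292 / 0.996429 = 1.778644.
Step 5: Under H0, H ~ chi^2(3); p-value = 0.619593.
Step 6: alpha = 0.1. fail to reject H0.

H = 1.7786, df = 3, p = 0.619593, fail to reject H0.


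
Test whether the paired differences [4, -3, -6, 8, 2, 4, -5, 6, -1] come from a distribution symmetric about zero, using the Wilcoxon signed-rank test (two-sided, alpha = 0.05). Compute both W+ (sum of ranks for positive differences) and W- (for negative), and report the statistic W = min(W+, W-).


Step 1: Drop any zero differences (none here) and take |d_i|.
|d| = [4, 3, 6, 8, 2, 4, 5, 6, 1]
Step 2: Midrank |d_i| (ties get averaged ranks).
ranks: |4|->4.5, |3|->3, |6|->7.5, |8|->9, |2|->2, |4|->4.5, |5|->6, |6|->7.5, |1|->1
Step 3: Attach original signs; sum ranks with positive sign and with negative sign.
W+ = 4.5 + 9 + 2 + 4.5 + 7.5 = 27.5
W- = 3 + 7.5 + 6 + 1 = 17.5
(Check: W+ + W- = 45 should equal n(n+1)/2 = 45.)
Step 4: Test statistic W = min(W+, W-) = 17.5.
Step 5: Ties in |d|, so use the tie-corrected normal approximation.
        E[W] = n(n+1)/4 = 9*10/4 = 22.5.
        Tie groups: |d|=4 (t=2), |d|=6 (t=2); sum(t^3 - t) = 12.
        Var[W] = n(n+1)(2n+1)/24 - sum(t^3-t)/48 = 1710/24 - 12/48 = 71.
        z = (W - E[W]) / sqrt(Var[W]) = (17.5 - 22.5) / 8.4261 = -0.5934.
        Two-sided p = 2*Phi(z) = 0.552920.
Step 6: alpha = 0.05. fail to reject H0.

W+ = 27.5, W- = 17.5, W = min = 17.5, p = 0.552920, fail to reject H0.


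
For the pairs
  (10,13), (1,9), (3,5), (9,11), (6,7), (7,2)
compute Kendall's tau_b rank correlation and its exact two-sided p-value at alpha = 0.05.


Step 1: Enumerate the 15 unordered pairs (i,j) with i<j and classify each by sign(x_j-x_i) * sign(y_j-y_i).
  (1,2):dx=-9,dy=-4->C; (1,3):dx=-7,dy=-8->C; (1,4):dx=-1,dy=-2->C; (1,5):dx=-4,dy=-6->C
  (1,6):dx=-3,dy=-11->C; (2,3):dx=+2,dy=-4->D; (2,4):dx=+8,dy=+2->C; (2,5):dx=+5,dy=-2->D
  (2,6):dx=+6,dy=-7->D; (3,4):dx=+6,dy=+6->C; (3,5):dx=+3,dy=+2->C; (3,6):dx=+4,dy=-3->D
  (4,5):dx=-3,dy=-4->C; (4,6):dx=-2,dy=-9->C; (5,6):dx=+1,dy=-5->D
Step 2: C = 10, D = 5, total pairs = 15.
Step 3: tau = (C - D)/(n(n-1)/2) = (10 - 5)/15 = 0.333333.
Step 4: Exact two-sided p-value (enumerate n! = 720 permutations of y under H0): p = 0.469444.
Step 5: alpha = 0.05. fail to reject H0.

tau_b = 0.3333 (C=10, D=5), p = 0.469444, fail to reject H0.


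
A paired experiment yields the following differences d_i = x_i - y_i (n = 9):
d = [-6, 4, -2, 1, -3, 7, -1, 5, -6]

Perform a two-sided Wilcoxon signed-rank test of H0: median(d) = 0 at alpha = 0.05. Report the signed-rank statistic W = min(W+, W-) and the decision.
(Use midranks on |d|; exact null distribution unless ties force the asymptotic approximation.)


Step 1: Drop any zero differences (none here) and take |d_i|.
|d| = [6, 4, 2, 1, 3, 7, 1, 5, 6]
Step 2: Midrank |d_i| (ties get averaged ranks).
ranks: |6|->7.5, |4|->5, |2|->3, |1|->1.5, |3|->4, |7|->9, |1|->1.5, |5|->6, |6|->7.5
Step 3: Attach original signs; sum ranks with positive sign and with negative sign.
W+ = 5 + 1.5 + 9 + 6 = 21.5
W- = 7.5 + 3 + 4 + 1.5 + 7.5 = 23.5
(Check: W+ + W- = 45 should equal n(n+1)/2 = 45.)
Step 4: Test statistic W = min(W+, W-) = 21.5.
Step 5: Ties in |d|, so use the tie-corrected normal approximation.
        E[W] = n(n+1)/4 = 9*10/4 = 22.5.
        Tie groups: |d|=1 (t=2), |d|=6 (t=2); sum(t^3 - t) = 12.
        Var[W] = n(n+1)(2n+1)/24 - sum(t^3-t)/48 = 1710/24 - 12/48 = 71.
        z = (W - E[W]) / sqrt(Var[W]) = (21.5 - 22.5) / 8.4261 = -0.1187.
        Two-sided p = 2*Phi(z) = 0.905530.
Step 6: alpha = 0.05. fail to reject H0.

W+ = 21.5, W- = 23.5, W = min = 21.5, p = 0.905530, fail to reject H0.


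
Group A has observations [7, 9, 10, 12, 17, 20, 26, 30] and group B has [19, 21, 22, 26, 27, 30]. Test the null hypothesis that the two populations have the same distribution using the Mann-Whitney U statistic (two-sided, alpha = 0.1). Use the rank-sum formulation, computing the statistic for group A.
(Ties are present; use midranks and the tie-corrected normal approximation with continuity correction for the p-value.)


Step 1: Combine and sort all 14 observations; assign midranks.
sorted (value, group): (7,X), (9,X), (10,X), (12,X), (17,X), (19,Y), (20,X), (21,Y), (22,Y), (26,X), (26,Y), (27,Y), (30,X), (30,Y)
ranks: 7->1, 9->2, 10->3, 12->4, 17->5, 19->6, 20->7, 21->8, 22->9, 26->10.5, 26->10.5, 27->12, 30->13.5, 30->13.5
Step 2: Rank sum for X: R1 = 1 + 2 + 3 + 4 + 5 + 7 + 10.5 + 13.5 = 46.
Step 3: U_X = R1 - n1(n1+1)/2 = 46 - 8*9/2 = 46 - 36 = 10.
       U_Y = n1*n2 - U_X = 48 - 10 = 38.
Step 4: Ties are present, so use the tie-corrected normal approximation (with continuity correction) for the p-value.
Step 5: p-value = 0.080692; compare to alpha = 0.1. reject H0.

U_X = 10, p = 0.080692, reject H0 at alpha = 0.1.


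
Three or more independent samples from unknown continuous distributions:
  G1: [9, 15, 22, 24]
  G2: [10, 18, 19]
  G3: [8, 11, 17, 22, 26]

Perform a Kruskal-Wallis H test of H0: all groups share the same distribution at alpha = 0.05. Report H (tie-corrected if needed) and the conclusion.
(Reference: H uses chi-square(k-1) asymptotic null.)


Step 1: Combine all N = 12 observations and assign midranks.
sorted (value, group, rank): (8,G3,1), (9,G1,2), (10,G2,3), (11,G3,4), (15,G1,5), (17,G3,6), (18,G2,7), (19,G2,8), (22,G1,9.5), (22,G3,9.5), (24,G1,11), (26,G3,12)
Step 2: Sum ranks within each group.
R_1 = 27.5 (n_1 = 4)
R_2 = 18 (n_2 = 3)
R_3 = 32.5 (n_3 = 5)
Step 3: H = 12/(N(N+1)) * sum(R_i^2/n_i) - 3(N+1)
     = 12/(12*13) * (27.5^2/4 + 18^2/3 + 32.5^2/5) - 3*13
     = 0.076923 * 508.312 - 39
     = 0.100962.
Step 4: Ties present; correction factor C = 1 - 6/(12^3 - 12) = 0.996503. Corrected H = 0.100962 / 0.996503 = 0.101316.
Step 5: Under H0, H ~ chi^2(2); p-value = 0.950604.
Step 6: alpha = 0.05. fail to reject H0.

H = 0.1013, df = 2, p = 0.950604, fail to reject H0.


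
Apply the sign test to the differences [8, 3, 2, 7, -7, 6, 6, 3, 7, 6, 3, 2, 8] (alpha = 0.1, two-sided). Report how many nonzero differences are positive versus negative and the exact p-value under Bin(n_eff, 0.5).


Step 1: Discard zero differences. Original n = 13; n_eff = number of nonzero differences = 13.
Nonzero differences (with sign): +8, +3, +2, +7, -7, +6, +6, +3, +7, +6, +3, +2, +8
Step 2: Count signs: positive = 12, negative = 1.
Step 3: Under H0: P(positive) = 0.5, so the number of positives S ~ Bin(13, 0.5).
Step 4: Two-sided exact p-value = sum of Bin(13,0.5) probabilities at or below the observed probability = 0.003418.
Step 5: alpha = 0.1. reject H0.

n_eff = 13, pos = 12, neg = 1, p = 0.003418, reject H0.


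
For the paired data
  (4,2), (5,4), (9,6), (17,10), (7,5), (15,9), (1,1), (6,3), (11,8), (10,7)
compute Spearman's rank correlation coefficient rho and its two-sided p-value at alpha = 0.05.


Step 1: Rank x and y separately (midranks; no ties here).
rank(x): 4->2, 5->3, 9->6, 17->10, 7->5, 15->9, 1->1, 6->4, 11->8, 10->7
rank(y): 2->2, 4->4, 6->6, 10->10, 5->5, 9->9, 1->1, 3->3, 8->8, 7->7
Step 2: d_i = R_x(i) - R_y(i); compute d_i^2.
  (2-2)^2=0, (3-4)^2=1, (6-6)^2=0, (10-10)^2=0, (5-5)^2=0, (9-9)^2=0, (1-1)^2=0, (4-3)^2=1, (8-8)^2=0, (7-7)^2=0
sum(d^2) = 2.
Step 3: rho = 1 - 6*2 / (10*(10^2 - 1)) = 1 - 12/990 = 0.987879.
Step 4: Under H0, t = rho * sqrt((n-2)/(1-rho^2)) = 18.0003 ~ t(8).
Step 5: Two-sided p-value from the t-distribution with 8 df = 0.000000.
Step 6: alpha = 0.05. reject H0.

rho = 0.9879, p = 0.000000, reject H0 at alpha = 0.05.


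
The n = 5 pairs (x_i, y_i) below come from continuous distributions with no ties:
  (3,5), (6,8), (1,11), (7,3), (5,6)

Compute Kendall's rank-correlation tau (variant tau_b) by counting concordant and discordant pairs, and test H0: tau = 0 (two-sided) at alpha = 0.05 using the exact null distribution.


Step 1: Enumerate the 10 unordered pairs (i,j) with i<j and classify each by sign(x_j-x_i) * sign(y_j-y_i).
  (1,2):dx=+3,dy=+3->C; (1,3):dx=-2,dy=+6->D; (1,4):dx=+4,dy=-2->D; (1,5):dx=+2,dy=+1->C
  (2,3):dx=-5,dy=+3->D; (2,4):dx=+1,dy=-5->D; (2,5):dx=-1,dy=-2->C; (3,4):dx=+6,dy=-8->D
  (3,5):dx=+4,dy=-5->D; (4,5):dx=-2,dy=+3->D
Step 2: C = 3, D = 7, total pairs = 10.
Step 3: tau = (C - D)/(n(n-1)/2) = (3 - 7)/10 = -0.400000.
Step 4: Exact two-sided p-value (enumerate n! = 120 permutations of y under H0): p = 0.483333.
Step 5: alpha = 0.05. fail to reject H0.

tau_b = -0.4000 (C=3, D=7), p = 0.483333, fail to reject H0.


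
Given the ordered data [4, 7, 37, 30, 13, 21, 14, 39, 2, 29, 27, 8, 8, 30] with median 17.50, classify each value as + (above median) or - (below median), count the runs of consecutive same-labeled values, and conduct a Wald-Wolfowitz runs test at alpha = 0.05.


Step 1: Compute median = 17.50; label A = above, B = below.
Labels in order: BBAABABABAABBA  (n_A = 7, n_B = 7)
Step 2: Count runs R = 10.
Step 3: Under H0 (random ordering), E[R] = 2*n_A*n_B/(n_A+n_B) + 1 = 2*7*7/14 + 1 = 8.0000.
        Var[R] = 2*n_A*n_B*(2*n_A*n_B - n_A - n_B) / ((n_A+n_B)^2 * (n_A+n_B-1)) = 8232/2548 = 3.2308.
        SD[R] = 1.7974.
Step 4: Continuity-corrected z = (R - 0.5 - E[R]) / SD[R] = (10 - 0.5 - 8.0000) / 1.7974 = 0.8345.
Step 5: Two-sided p-value via normal approximation = 2*(1 - Phi(|z|)) = 0.403986.
Step 6: alpha = 0.05. fail to reject H0.

R = 10, z = 0.8345, p = 0.403986, fail to reject H0.


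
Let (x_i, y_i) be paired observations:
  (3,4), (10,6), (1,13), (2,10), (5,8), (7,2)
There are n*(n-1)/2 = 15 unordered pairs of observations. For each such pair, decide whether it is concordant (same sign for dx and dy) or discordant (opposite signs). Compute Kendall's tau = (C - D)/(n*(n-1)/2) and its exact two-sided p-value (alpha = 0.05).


Step 1: Enumerate the 15 unordered pairs (i,j) with i<j and classify each by sign(x_j-x_i) * sign(y_j-y_i).
  (1,2):dx=+7,dy=+2->C; (1,3):dx=-2,dy=+9->D; (1,4):dx=-1,dy=+6->D; (1,5):dx=+2,dy=+4->C
  (1,6):dx=+4,dy=-2->D; (2,3):dx=-9,dy=+7->D; (2,4):dx=-8,dy=+4->D; (2,5):dx=-5,dy=+2->D
  (2,6):dx=-3,dy=-4->C; (3,4):dx=+1,dy=-3->D; (3,5):dx=+4,dy=-5->D; (3,6):dx=+6,dy=-11->D
  (4,5):dx=+3,dy=-2->D; (4,6):dx=+5,dy=-8->D; (5,6):dx=+2,dy=-6->D
Step 2: C = 3, D = 12, total pairs = 15.
Step 3: tau = (C - D)/(n(n-1)/2) = (3 - 12)/15 = -0.600000.
Step 4: Exact two-sided p-value (enumerate n! = 720 permutations of y under H0): p = 0.136111.
Step 5: alpha = 0.05. fail to reject H0.

tau_b = -0.6000 (C=3, D=12), p = 0.136111, fail to reject H0.


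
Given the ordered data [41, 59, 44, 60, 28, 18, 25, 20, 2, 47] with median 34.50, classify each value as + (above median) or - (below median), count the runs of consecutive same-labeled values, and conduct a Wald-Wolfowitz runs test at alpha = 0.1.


Step 1: Compute median = 34.50; label A = above, B = below.
Labels in order: AAAABBBBBA  (n_A = 5, n_B = 5)
Step 2: Count runs R = 3.
Step 3: Under H0 (random ordering), E[R] = 2*n_A*n_B/(n_A+n_B) + 1 = 2*5*5/10 + 1 = 6.0000.
        Var[R] = 2*n_A*n_B*(2*n_A*n_B - n_A - n_B) / ((n_A+n_B)^2 * (n_A+n_B-1)) = 2000/900 = 2.2222.
        SD[R] = 1.4907.
Step 4: Continuity-corrected z = (R + 0.5 - E[R]) / SD[R] = (3 + 0.5 - 6.0000) / 1.4907 = -1.6771.
Step 5: Two-sided p-value via normal approximation = 2*(1 - Phi(|z|)) = 0.093533.
Step 6: alpha = 0.1. reject H0.

R = 3, z = -1.6771, p = 0.093533, reject H0.


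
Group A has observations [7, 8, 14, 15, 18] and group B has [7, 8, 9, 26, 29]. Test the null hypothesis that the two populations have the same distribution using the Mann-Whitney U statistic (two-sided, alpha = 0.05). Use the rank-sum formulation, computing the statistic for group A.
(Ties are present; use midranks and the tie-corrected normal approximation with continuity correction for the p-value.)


Step 1: Combine and sort all 10 observations; assign midranks.
sorted (value, group): (7,X), (7,Y), (8,X), (8,Y), (9,Y), (14,X), (15,X), (18,X), (26,Y), (29,Y)
ranks: 7->1.5, 7->1.5, 8->3.5, 8->3.5, 9->5, 14->6, 15->7, 18->8, 26->9, 29->10
Step 2: Rank sum for X: R1 = 1.5 + 3.5 + 6 + 7 + 8 = 26.
Step 3: U_X = R1 - n1(n1+1)/2 = 26 - 5*6/2 = 26 - 15 = 11.
       U_Y = n1*n2 - U_X = 25 - 11 = 14.
Step 4: Ties are present, so use the tie-corrected normal approximation (with continuity correction) for the p-value.
Step 5: p-value = 0.833534; compare to alpha = 0.05. fail to reject H0.

U_X = 11, p = 0.833534, fail to reject H0 at alpha = 0.05.


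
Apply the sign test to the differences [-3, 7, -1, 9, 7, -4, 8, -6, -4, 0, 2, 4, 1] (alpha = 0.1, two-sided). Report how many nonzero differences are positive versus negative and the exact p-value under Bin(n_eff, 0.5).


Step 1: Discard zero differences. Original n = 13; n_eff = number of nonzero differences = 12.
Nonzero differences (with sign): -3, +7, -1, +9, +7, -4, +8, -6, -4, +2, +4, +1
Step 2: Count signs: positive = 7, negative = 5.
Step 3: Under H0: P(positive) = 0.5, so the number of positives S ~ Bin(12, 0.5).
Step 4: Two-sided exact p-value = sum of Bin(12,0.5) probabilities at or below the observed probability = 0.774414.
Step 5: alpha = 0.1. fail to reject H0.

n_eff = 12, pos = 7, neg = 5, p = 0.774414, fail to reject H0.


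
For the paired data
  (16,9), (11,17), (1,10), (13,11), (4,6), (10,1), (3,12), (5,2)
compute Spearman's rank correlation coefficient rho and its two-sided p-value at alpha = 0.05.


Step 1: Rank x and y separately (midranks; no ties here).
rank(x): 16->8, 11->6, 1->1, 13->7, 4->3, 10->5, 3->2, 5->4
rank(y): 9->4, 17->8, 10->5, 11->6, 6->3, 1->1, 12->7, 2->2
Step 2: d_i = R_x(i) - R_y(i); compute d_i^2.
  (8-4)^2=16, (6-8)^2=4, (1-5)^2=16, (7-6)^2=1, (3-3)^2=0, (5-1)^2=16, (2-7)^2=25, (4-2)^2=4
sum(d^2) = 82.
Step 3: rho = 1 - 6*82 / (8*(8^2 - 1)) = 1 - 492/504 = 0.023810.
Step 4: Under H0, t = rho * sqrt((n-2)/(1-rho^2)) = 0.0583 ~ t(6).
Step 5: Two-sided p-value from the t-distribution with 6 df = 0.955374.
Step 6: alpha = 0.05. fail to reject H0.

rho = 0.0238, p = 0.955374, fail to reject H0 at alpha = 0.05.


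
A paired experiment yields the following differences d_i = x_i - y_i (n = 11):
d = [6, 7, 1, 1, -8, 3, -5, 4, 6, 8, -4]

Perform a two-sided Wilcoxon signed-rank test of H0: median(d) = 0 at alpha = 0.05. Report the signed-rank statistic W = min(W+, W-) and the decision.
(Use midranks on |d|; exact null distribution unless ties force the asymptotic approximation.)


Step 1: Drop any zero differences (none here) and take |d_i|.
|d| = [6, 7, 1, 1, 8, 3, 5, 4, 6, 8, 4]
Step 2: Midrank |d_i| (ties get averaged ranks).
ranks: |6|->7.5, |7|->9, |1|->1.5, |1|->1.5, |8|->10.5, |3|->3, |5|->6, |4|->4.5, |6|->7.5, |8|->10.5, |4|->4.5
Step 3: Attach original signs; sum ranks with positive sign and with negative sign.
W+ = 7.5 + 9 + 1.5 + 1.5 + 3 + 4.5 + 7.5 + 10.5 = 45
W- = 10.5 + 6 + 4.5 = 21
(Check: W+ + W- = 66 should equal n(n+1)/2 = 66.)
Step 4: Test statistic W = min(W+, W-) = 21.
Step 5: Ties in |d|, so use the tie-corrected normal approximation.
        E[W] = n(n+1)/4 = 11*12/4 = 33.
        Tie groups: |d|=1 (t=2), |d|=4 (t=2), |d|=6 (t=2), |d|=8 (t=2); sum(t^3 - t) = 24.
        Var[W] = n(n+1)(2n+1)/24 - sum(t^3-t)/48 = 3036/24 - 24/48 = 126.
        z = (W - E[W]) / sqrt(Var[W]) = (21 - 33) / 11.2250 = -1.0690.
        Two-sided p = 2*Phi(z) = 0.285049.
Step 6: alpha = 0.05. fail to reject H0.

W+ = 45, W- = 21, W = min = 21, p = 0.285049, fail to reject H0.


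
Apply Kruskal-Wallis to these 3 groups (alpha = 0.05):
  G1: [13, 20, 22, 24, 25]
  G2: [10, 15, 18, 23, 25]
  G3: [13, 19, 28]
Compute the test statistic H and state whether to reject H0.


Step 1: Combine all N = 13 observations and assign midranks.
sorted (value, group, rank): (10,G2,1), (13,G1,2.5), (13,G3,2.5), (15,G2,4), (18,G2,5), (19,G3,6), (20,G1,7), (22,G1,8), (23,G2,9), (24,G1,10), (25,G1,11.5), (25,G2,11.5), (28,G3,13)
Step 2: Sum ranks within each group.
R_1 = 39 (n_1 = 5)
R_2 = 30.5 (n_2 = 5)
R_3 = 21.5 (n_3 = 3)
Step 3: H = 12/(N(N+1)) * sum(R_i^2/n_i) - 3(N+1)
     = 12/(13*14) * (39^2/5 + 30.5^2/5 + 21.5^2/3) - 3*14
     = 0.065934 * 644.333 - 42
     = 0.483516.
Step 4: Ties present; correction factor C = 1 - 12/(13^3 - 13) = 0.994505. Corrected H = 0.483516 / 0.994505 = 0.486188.
Step 5: Under H0, H ~ chi^2(2); p-value = 0.784198.
Step 6: alpha = 0.05. fail to reject H0.

H = 0.4862, df = 2, p = 0.784198, fail to reject H0.


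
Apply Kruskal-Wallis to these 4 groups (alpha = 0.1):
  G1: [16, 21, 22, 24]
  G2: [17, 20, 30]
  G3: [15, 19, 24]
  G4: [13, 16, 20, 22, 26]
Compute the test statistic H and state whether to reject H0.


Step 1: Combine all N = 15 observations and assign midranks.
sorted (value, group, rank): (13,G4,1), (15,G3,2), (16,G1,3.5), (16,G4,3.5), (17,G2,5), (19,G3,6), (20,G2,7.5), (20,G4,7.5), (21,G1,9), (22,G1,10.5), (22,G4,10.5), (24,G1,12.5), (24,G3,12.5), (26,G4,14), (30,G2,15)
Step 2: Sum ranks within each group.
R_1 = 35.5 (n_1 = 4)
R_2 = 27.5 (n_2 = 3)
R_3 = 20.5 (n_3 = 3)
R_4 = 36.5 (n_4 = 5)
Step 3: H = 12/(N(N+1)) * sum(R_i^2/n_i) - 3(N+1)
     = 12/(15*16) * (35.5^2/4 + 27.5^2/3 + 20.5^2/3 + 36.5^2/5) - 3*16
     = 0.050000 * 973.679 - 48
     = 0.683958.
Step 4: Ties present; correction factor C = 1 - 24/(15^3 - 15) = 0.992857. Corrected H = 0.683958 / 0.992857 = 0.688879.
Step 5: Under H0, H ~ chi^2(3); p-value = 0.875817.
Step 6: alpha = 0.1. fail to reject H0.

H = 0.6889, df = 3, p = 0.875817, fail to reject H0.


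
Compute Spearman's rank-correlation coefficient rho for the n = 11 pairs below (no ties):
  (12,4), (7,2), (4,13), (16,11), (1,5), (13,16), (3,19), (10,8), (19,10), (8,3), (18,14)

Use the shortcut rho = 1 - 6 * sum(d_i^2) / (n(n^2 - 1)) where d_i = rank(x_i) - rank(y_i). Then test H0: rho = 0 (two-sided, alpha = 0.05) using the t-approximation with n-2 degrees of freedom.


Step 1: Rank x and y separately (midranks; no ties here).
rank(x): 12->7, 7->4, 4->3, 16->9, 1->1, 13->8, 3->2, 10->6, 19->11, 8->5, 18->10
rank(y): 4->3, 2->1, 13->8, 11->7, 5->4, 16->10, 19->11, 8->5, 10->6, 3->2, 14->9
Step 2: d_i = R_x(i) - R_y(i); compute d_i^2.
  (7-3)^2=16, (4-1)^2=9, (3-8)^2=25, (9-7)^2=4, (1-4)^2=9, (8-10)^2=4, (2-11)^2=81, (6-5)^2=1, (11-6)^2=25, (5-2)^2=9, (10-9)^2=1
sum(d^2) = 184.
Step 3: rho = 1 - 6*184 / (11*(11^2 - 1)) = 1 - 1104/1320 = 0.163636.
Step 4: Under H0, t = rho * sqrt((n-2)/(1-rho^2)) = 0.4976 ~ t(9).
Step 5: Two-sided p-value from the t-distribution with 9 df = 0.630685.
Step 6: alpha = 0.05. fail to reject H0.

rho = 0.1636, p = 0.630685, fail to reject H0 at alpha = 0.05.


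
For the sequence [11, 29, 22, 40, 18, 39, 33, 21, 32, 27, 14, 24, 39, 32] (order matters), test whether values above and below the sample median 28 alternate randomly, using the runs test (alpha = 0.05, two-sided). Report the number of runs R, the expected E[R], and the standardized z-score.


Step 1: Compute median = 28; label A = above, B = below.
Labels in order: BABABAABABBBAA  (n_A = 7, n_B = 7)
Step 2: Count runs R = 10.
Step 3: Under H0 (random ordering), E[R] = 2*n_A*n_B/(n_A+n_B) + 1 = 2*7*7/14 + 1 = 8.0000.
        Var[R] = 2*n_A*n_B*(2*n_A*n_B - n_A - n_B) / ((n_A+n_B)^2 * (n_A+n_B-1)) = 8232/2548 = 3.2308.
        SD[R] = 1.7974.
Step 4: Continuity-corrected z = (R - 0.5 - E[R]) / SD[R] = (10 - 0.5 - 8.0000) / 1.7974 = 0.8345.
Step 5: Two-sided p-value via normal approximation = 2*(1 - Phi(|z|)) = 0.403986.
Step 6: alpha = 0.05. fail to reject H0.

R = 10, z = 0.8345, p = 0.403986, fail to reject H0.


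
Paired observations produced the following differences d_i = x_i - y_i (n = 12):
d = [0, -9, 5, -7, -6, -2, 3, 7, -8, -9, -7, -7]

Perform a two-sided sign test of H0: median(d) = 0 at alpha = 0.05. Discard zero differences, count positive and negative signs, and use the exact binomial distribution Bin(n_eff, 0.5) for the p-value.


Step 1: Discard zero differences. Original n = 12; n_eff = number of nonzero differences = 11.
Nonzero differences (with sign): -9, +5, -7, -6, -2, +3, +7, -8, -9, -7, -7
Step 2: Count signs: positive = 3, negative = 8.
Step 3: Under H0: P(positive) = 0.5, so the number of positives S ~ Bin(11, 0.5).
Step 4: Two-sided exact p-value = sum of Bin(11,0.5) probabilities at or below the observed probability = 0.226562.
Step 5: alpha = 0.05. fail to reject H0.

n_eff = 11, pos = 3, neg = 8, p = 0.226562, fail to reject H0.


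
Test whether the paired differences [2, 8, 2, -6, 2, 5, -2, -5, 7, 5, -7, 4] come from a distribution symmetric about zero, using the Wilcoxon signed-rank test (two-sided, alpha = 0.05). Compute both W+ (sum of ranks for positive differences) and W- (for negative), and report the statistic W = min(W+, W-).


Step 1: Drop any zero differences (none here) and take |d_i|.
|d| = [2, 8, 2, 6, 2, 5, 2, 5, 7, 5, 7, 4]
Step 2: Midrank |d_i| (ties get averaged ranks).
ranks: |2|->2.5, |8|->12, |2|->2.5, |6|->9, |2|->2.5, |5|->7, |2|->2.5, |5|->7, |7|->10.5, |5|->7, |7|->10.5, |4|->5
Step 3: Attach original signs; sum ranks with positive sign and with negative sign.
W+ = 2.5 + 12 + 2.5 + 2.5 + 7 + 10.5 + 7 + 5 = 49
W- = 9 + 2.5 + 7 + 10.5 = 29
(Check: W+ + W- = 78 should equal n(n+1)/2 = 78.)
Step 4: Test statistic W = min(W+, W-) = 29.
Step 5: Ties in |d|, so use the tie-corrected normal approximation.
        E[W] = n(n+1)/4 = 12*13/4 = 39.
        Tie groups: |d|=2 (t=4), |d|=5 (t=3), |d|=7 (t=2); sum(t^3 - t) = 90.
        Var[W] = n(n+1)(2n+1)/24 - sum(t^3-t)/48 = 3900/24 - 90/48 = 160.625.
        z = (W - E[W]) / sqrt(Var[W]) = (29 - 39) / 12.6738 = -0.7890.
        Two-sided p = 2*Phi(z) = 0.430095.
Step 6: alpha = 0.05. fail to reject H0.

W+ = 49, W- = 29, W = min = 29, p = 0.430095, fail to reject H0.


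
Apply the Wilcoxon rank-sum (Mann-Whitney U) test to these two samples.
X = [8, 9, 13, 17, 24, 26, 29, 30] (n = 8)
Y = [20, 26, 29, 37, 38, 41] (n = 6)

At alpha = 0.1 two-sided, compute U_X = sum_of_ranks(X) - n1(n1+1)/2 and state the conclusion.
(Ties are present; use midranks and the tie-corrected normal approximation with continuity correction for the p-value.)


Step 1: Combine and sort all 14 observations; assign midranks.
sorted (value, group): (8,X), (9,X), (13,X), (17,X), (20,Y), (24,X), (26,X), (26,Y), (29,X), (29,Y), (30,X), (37,Y), (38,Y), (41,Y)
ranks: 8->1, 9->2, 13->3, 17->4, 20->5, 24->6, 26->7.5, 26->7.5, 29->9.5, 29->9.5, 30->11, 37->12, 38->13, 41->14
Step 2: Rank sum for X: R1 = 1 + 2 + 3 + 4 + 6 + 7.5 + 9.5 + 11 = 44.
Step 3: U_X = R1 - n1(n1+1)/2 = 44 - 8*9/2 = 44 - 36 = 8.
       U_Y = n1*n2 - U_X = 48 - 8 = 40.
Step 4: Ties are present, so use the tie-corrected normal approximation (with continuity correction) for the p-value.
Step 5: p-value = 0.044915; compare to alpha = 0.1. reject H0.

U_X = 8, p = 0.044915, reject H0 at alpha = 0.1.


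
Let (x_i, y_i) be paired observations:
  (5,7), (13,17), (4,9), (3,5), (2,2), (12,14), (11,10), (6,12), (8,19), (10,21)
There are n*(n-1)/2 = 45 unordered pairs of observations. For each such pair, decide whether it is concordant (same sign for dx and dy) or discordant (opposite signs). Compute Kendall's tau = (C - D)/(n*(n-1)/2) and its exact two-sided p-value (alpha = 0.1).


Step 1: Enumerate the 45 unordered pairs (i,j) with i<j and classify each by sign(x_j-x_i) * sign(y_j-y_i).
  (1,2):dx=+8,dy=+10->C; (1,3):dx=-1,dy=+2->D; (1,4):dx=-2,dy=-2->C; (1,5):dx=-3,dy=-5->C
  (1,6):dx=+7,dy=+7->C; (1,7):dx=+6,dy=+3->C; (1,8):dx=+1,dy=+5->C; (1,9):dx=+3,dy=+12->C
  (1,10):dx=+5,dy=+14->C; (2,3):dx=-9,dy=-8->C; (2,4):dx=-10,dy=-12->C; (2,5):dx=-11,dy=-15->C
  (2,6):dx=-1,dy=-3->C; (2,7):dx=-2,dy=-7->C; (2,8):dx=-7,dy=-5->C; (2,9):dx=-5,dy=+2->D
  (2,10):dx=-3,dy=+4->D; (3,4):dx=-1,dy=-4->C; (3,5):dx=-2,dy=-7->C; (3,6):dx=+8,dy=+5->C
  (3,7):dx=+7,dy=+1->C; (3,8):dx=+2,dy=+3->C; (3,9):dx=+4,dy=+10->C; (3,10):dx=+6,dy=+12->C
  (4,5):dx=-1,dy=-3->C; (4,6):dx=+9,dy=+9->C; (4,7):dx=+8,dy=+5->C; (4,8):dx=+3,dy=+7->C
  (4,9):dx=+5,dy=+14->C; (4,10):dx=+7,dy=+16->C; (5,6):dx=+10,dy=+12->C; (5,7):dx=+9,dy=+8->C
  (5,8):dx=+4,dy=+10->C; (5,9):dx=+6,dy=+17->C; (5,10):dx=+8,dy=+19->C; (6,7):dx=-1,dy=-4->C
  (6,8):dx=-6,dy=-2->C; (6,9):dx=-4,dy=+5->D; (6,10):dx=-2,dy=+7->D; (7,8):dx=-5,dy=+2->D
  (7,9):dx=-3,dy=+9->D; (7,10):dx=-1,dy=+11->D; (8,9):dx=+2,dy=+7->C; (8,10):dx=+4,dy=+9->C
  (9,10):dx=+2,dy=+2->C
Step 2: C = 37, D = 8, total pairs = 45.
Step 3: tau = (C - D)/(n(n-1)/2) = (37 - 8)/45 = 0.644444.
Step 4: Exact two-sided p-value (enumerate n! = 3628800 permutations of y under H0): p = 0.009148.
Step 5: alpha = 0.1. reject H0.

tau_b = 0.6444 (C=37, D=8), p = 0.009148, reject H0.


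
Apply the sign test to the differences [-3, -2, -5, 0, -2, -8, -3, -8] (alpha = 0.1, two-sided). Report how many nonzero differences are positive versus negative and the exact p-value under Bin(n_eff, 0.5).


Step 1: Discard zero differences. Original n = 8; n_eff = number of nonzero differences = 7.
Nonzero differences (with sign): -3, -2, -5, -2, -8, -3, -8
Step 2: Count signs: positive = 0, negative = 7.
Step 3: Under H0: P(positive) = 0.5, so the number of positives S ~ Bin(7, 0.5).
Step 4: Two-sided exact p-value = sum of Bin(7,0.5) probabilities at or below the observed probability = 0.015625.
Step 5: alpha = 0.1. reject H0.

n_eff = 7, pos = 0, neg = 7, p = 0.015625, reject H0.


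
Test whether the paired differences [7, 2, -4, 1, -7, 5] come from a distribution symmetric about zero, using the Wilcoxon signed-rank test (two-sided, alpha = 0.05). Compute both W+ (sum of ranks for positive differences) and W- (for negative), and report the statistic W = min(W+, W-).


Step 1: Drop any zero differences (none here) and take |d_i|.
|d| = [7, 2, 4, 1, 7, 5]
Step 2: Midrank |d_i| (ties get averaged ranks).
ranks: |7|->5.5, |2|->2, |4|->3, |1|->1, |7|->5.5, |5|->4
Step 3: Attach original signs; sum ranks with positive sign and with negative sign.
W+ = 5.5 + 2 + 1 + 4 = 12.5
W- = 3 + 5.5 = 8.5
(Check: W+ + W- = 21 should equal n(n+1)/2 = 21.)
Step 4: Test statistic W = min(W+, W-) = 8.5.
Step 5: Ties in |d|, so use the tie-corrected normal approximation.
        E[W] = n(n+1)/4 = 6*7/4 = 10.5.
        Tie groups: |d|=7 (t=2); sum(t^3 - t) = 6.
        Var[W] = n(n+1)(2n+1)/24 - sum(t^3-t)/48 = 546/24 - 6/48 = 22.625.
        z = (W - E[W]) / sqrt(Var[W]) = (8.5 - 10.5) / 4.7566 = -0.4205.
        Two-sided p = 2*Phi(z) = 0.674142.
Step 6: alpha = 0.05. fail to reject H0.

W+ = 12.5, W- = 8.5, W = min = 8.5, p = 0.674142, fail to reject H0.


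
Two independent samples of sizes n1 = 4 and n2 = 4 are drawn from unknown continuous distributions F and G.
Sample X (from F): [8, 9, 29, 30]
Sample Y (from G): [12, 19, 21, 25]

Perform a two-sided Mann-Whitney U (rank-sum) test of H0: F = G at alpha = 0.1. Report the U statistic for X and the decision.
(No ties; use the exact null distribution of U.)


Step 1: Combine and sort all 8 observations; assign midranks.
sorted (value, group): (8,X), (9,X), (12,Y), (19,Y), (21,Y), (25,Y), (29,X), (30,X)
ranks: 8->1, 9->2, 12->3, 19->4, 21->5, 25->6, 29->7, 30->8
Step 2: Rank sum for X: R1 = 1 + 2 + 7 + 8 = 18.
Step 3: U_X = R1 - n1(n1+1)/2 = 18 - 4*5/2 = 18 - 10 = 8.
       U_Y = n1*n2 - U_X = 16 - 8 = 8.
Step 4: No ties, so the exact null distribution of U (based on enumerating the C(8,4) = 70 equally likely rank assignments) gives the two-sided p-value.
Step 5: p-value = 1.000000; compare to alpha = 0.1. fail to reject H0.

U_X = 8, p = 1.000000, fail to reject H0 at alpha = 0.1.


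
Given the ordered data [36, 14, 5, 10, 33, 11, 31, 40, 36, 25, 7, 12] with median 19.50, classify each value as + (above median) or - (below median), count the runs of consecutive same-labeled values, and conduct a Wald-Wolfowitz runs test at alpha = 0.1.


Step 1: Compute median = 19.50; label A = above, B = below.
Labels in order: ABBBABAAAABB  (n_A = 6, n_B = 6)
Step 2: Count runs R = 6.
Step 3: Under H0 (random ordering), E[R] = 2*n_A*n_B/(n_A+n_B) + 1 = 2*6*6/12 + 1 = 7.0000.
        Var[R] = 2*n_A*n_B*(2*n_A*n_B - n_A - n_B) / ((n_A+n_B)^2 * (n_A+n_B-1)) = 4320/1584 = 2.7273.
        SD[R] = 1.6514.
Step 4: Continuity-corrected z = (R + 0.5 - E[R]) / SD[R] = (6 + 0.5 - 7.0000) / 1.6514 = -0.3028.
Step 5: Two-sided p-value via normal approximation = 2*(1 - Phi(|z|)) = 0.762069.
Step 6: alpha = 0.1. fail to reject H0.

R = 6, z = -0.3028, p = 0.762069, fail to reject H0.


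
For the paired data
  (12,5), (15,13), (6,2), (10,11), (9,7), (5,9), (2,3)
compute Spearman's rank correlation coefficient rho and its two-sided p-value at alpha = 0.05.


Step 1: Rank x and y separately (midranks; no ties here).
rank(x): 12->6, 15->7, 6->3, 10->5, 9->4, 5->2, 2->1
rank(y): 5->3, 13->7, 2->1, 11->6, 7->4, 9->5, 3->2
Step 2: d_i = R_x(i) - R_y(i); compute d_i^2.
  (6-3)^2=9, (7-7)^2=0, (3-1)^2=4, (5-6)^2=1, (4-4)^2=0, (2-5)^2=9, (1-2)^2=1
sum(d^2) = 24.
Step 3: rho = 1 - 6*24 / (7*(7^2 - 1)) = 1 - 144/336 = 0.571429.
Step 4: Under H0, t = rho * sqrt((n-2)/(1-rho^2)) = 1.5570 ~ t(5).
Step 5: Two-sided p-value from the t-distribution with 5 df = 0.180202.
Step 6: alpha = 0.05. fail to reject H0.

rho = 0.5714, p = 0.180202, fail to reject H0 at alpha = 0.05.


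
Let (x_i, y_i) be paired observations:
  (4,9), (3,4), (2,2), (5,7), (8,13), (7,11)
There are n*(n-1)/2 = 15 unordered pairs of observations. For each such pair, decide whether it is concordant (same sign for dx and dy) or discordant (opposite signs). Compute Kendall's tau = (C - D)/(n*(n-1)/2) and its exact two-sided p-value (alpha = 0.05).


Step 1: Enumerate the 15 unordered pairs (i,j) with i<j and classify each by sign(x_j-x_i) * sign(y_j-y_i).
  (1,2):dx=-1,dy=-5->C; (1,3):dx=-2,dy=-7->C; (1,4):dx=+1,dy=-2->D; (1,5):dx=+4,dy=+4->C
  (1,6):dx=+3,dy=+2->C; (2,3):dx=-1,dy=-2->C; (2,4):dx=+2,dy=+3->C; (2,5):dx=+5,dy=+9->C
  (2,6):dx=+4,dy=+7->C; (3,4):dx=+3,dy=+5->C; (3,5):dx=+6,dy=+11->C; (3,6):dx=+5,dy=+9->C
  (4,5):dx=+3,dy=+6->C; (4,6):dx=+2,dy=+4->C; (5,6):dx=-1,dy=-2->C
Step 2: C = 14, D = 1, total pairs = 15.
Step 3: tau = (C - D)/(n(n-1)/2) = (14 - 1)/15 = 0.866667.
Step 4: Exact two-sided p-value (enumerate n! = 720 permutations of y under H0): p = 0.016667.
Step 5: alpha = 0.05. reject H0.

tau_b = 0.8667 (C=14, D=1), p = 0.016667, reject H0.


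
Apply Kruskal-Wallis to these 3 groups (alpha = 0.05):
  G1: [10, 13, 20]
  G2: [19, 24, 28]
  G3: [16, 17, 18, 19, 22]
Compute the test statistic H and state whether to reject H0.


Step 1: Combine all N = 11 observations and assign midranks.
sorted (value, group, rank): (10,G1,1), (13,G1,2), (16,G3,3), (17,G3,4), (18,G3,5), (19,G2,6.5), (19,G3,6.5), (20,G1,8), (22,G3,9), (24,G2,10), (28,G2,11)
Step 2: Sum ranks within each group.
R_1 = 11 (n_1 = 3)
R_2 = 27.5 (n_2 = 3)
R_3 = 27.5 (n_3 = 5)
Step 3: H = 12/(N(N+1)) * sum(R_i^2/n_i) - 3(N+1)
     = 12/(11*12) * (11^2/3 + 27.5^2/3 + 27.5^2/5) - 3*12
     = 0.090909 * 443.667 - 36
     = 4.333333.
Step 4: Ties present; correction factor C = 1 - 6/(11^3 - 11) = 0.995455. Corrected H = 4.333333 / 0.995455 = 4.353120.
Step 5: Under H0, H ~ chi^2(2); p-value = 0.113431.
Step 6: alpha = 0.05. fail to reject H0.

H = 4.3531, df = 2, p = 0.113431, fail to reject H0.


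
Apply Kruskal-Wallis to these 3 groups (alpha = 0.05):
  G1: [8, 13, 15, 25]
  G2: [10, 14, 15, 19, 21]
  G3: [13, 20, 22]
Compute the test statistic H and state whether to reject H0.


Step 1: Combine all N = 12 observations and assign midranks.
sorted (value, group, rank): (8,G1,1), (10,G2,2), (13,G1,3.5), (13,G3,3.5), (14,G2,5), (15,G1,6.5), (15,G2,6.5), (19,G2,8), (20,G3,9), (21,G2,10), (22,G3,11), (25,G1,12)
Step 2: Sum ranks within each group.
R_1 = 23 (n_1 = 4)
R_2 = 31.5 (n_2 = 5)
R_3 = 23.5 (n_3 = 3)
Step 3: H = 12/(N(N+1)) * sum(R_i^2/n_i) - 3(N+1)
     = 12/(12*13) * (23^2/4 + 31.5^2/5 + 23.5^2/3) - 3*13
     = 0.076923 * 514.783 - 39
     = 0.598718.
Step 4: Ties present; correction factor C = 1 - 12/(12^3 - 12) = 0.993007. Corrected H = 0.598718 / 0.993007 = 0.602934.
Step 5: Under H0, H ~ chi^2(2); p-value = 0.739732.
Step 6: alpha = 0.05. fail to reject H0.

H = 0.6029, df = 2, p = 0.739732, fail to reject H0.


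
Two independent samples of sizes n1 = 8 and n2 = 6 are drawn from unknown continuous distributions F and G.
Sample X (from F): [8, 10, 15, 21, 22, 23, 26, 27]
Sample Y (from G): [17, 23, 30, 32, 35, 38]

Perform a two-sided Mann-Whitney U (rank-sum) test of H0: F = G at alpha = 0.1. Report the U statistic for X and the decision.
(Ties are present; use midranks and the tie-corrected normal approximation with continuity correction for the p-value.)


Step 1: Combine and sort all 14 observations; assign midranks.
sorted (value, group): (8,X), (10,X), (15,X), (17,Y), (21,X), (22,X), (23,X), (23,Y), (26,X), (27,X), (30,Y), (32,Y), (35,Y), (38,Y)
ranks: 8->1, 10->2, 15->3, 17->4, 21->5, 22->6, 23->7.5, 23->7.5, 26->9, 27->10, 30->11, 32->12, 35->13, 38->14
Step 2: Rank sum for X: R1 = 1 + 2 + 3 + 5 + 6 + 7.5 + 9 + 10 = 43.5.
Step 3: U_X = R1 - n1(n1+1)/2 = 43.5 - 8*9/2 = 43.5 - 36 = 7.5.
       U_Y = n1*n2 - U_X = 48 - 7.5 = 40.5.
Step 4: Ties are present, so use the tie-corrected normal approximation (with continuity correction) for the p-value.
Step 5: p-value = 0.038653; compare to alpha = 0.1. reject H0.

U_X = 7.5, p = 0.038653, reject H0 at alpha = 0.1.
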